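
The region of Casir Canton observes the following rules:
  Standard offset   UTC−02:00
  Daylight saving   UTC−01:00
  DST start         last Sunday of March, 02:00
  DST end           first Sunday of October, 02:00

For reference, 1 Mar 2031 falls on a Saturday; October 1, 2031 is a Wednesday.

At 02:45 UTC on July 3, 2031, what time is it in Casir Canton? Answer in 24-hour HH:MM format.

01:45

1 March 2031 is a Saturday, so Sundays fall on 2, 9, 16, 23, 30; the last is March 30.
1 October 2031 is a Wednesday, so the first Sunday is October 5.
At the standard offset (UTC−02:00), 02:45 UTC − 2h = 00:45 Casir Canton standard time.
Daylight saving runs 30 March – 5 October; the standard-time date in Casir Canton, July 3, 2031, is inside that window, so Casir Canton is at UTC−01:00.
02:45 UTC − 1h = 01:45 local.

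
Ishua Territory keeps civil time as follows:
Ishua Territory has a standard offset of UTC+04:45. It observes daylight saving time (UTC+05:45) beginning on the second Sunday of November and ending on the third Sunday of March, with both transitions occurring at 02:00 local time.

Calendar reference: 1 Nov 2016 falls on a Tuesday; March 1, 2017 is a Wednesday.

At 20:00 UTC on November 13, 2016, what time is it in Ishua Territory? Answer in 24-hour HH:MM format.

01:45

1 November 2016 is a Tuesday, so the first Sunday is November 6 and the second is November 13.
1 March 2017 is a Wednesday, so the first Sunday is March 5 and the third is March 19.
At the standard offset (UTC+04:45), 20:00 UTC + 4h45m = 00:45 Ishua Territory standard time (rolling into the next day, 14 November 2016).
The standard-time date in Ishua Territory, November 14, 2016, lies within the daylight-saving period (13 November 2016 – 19 March 2017), so Ishua Territory is on daylight time, UTC+05:45.
20:00 UTC + 5h45m = 01:45 local (rolling into the next day, 14 November 2016).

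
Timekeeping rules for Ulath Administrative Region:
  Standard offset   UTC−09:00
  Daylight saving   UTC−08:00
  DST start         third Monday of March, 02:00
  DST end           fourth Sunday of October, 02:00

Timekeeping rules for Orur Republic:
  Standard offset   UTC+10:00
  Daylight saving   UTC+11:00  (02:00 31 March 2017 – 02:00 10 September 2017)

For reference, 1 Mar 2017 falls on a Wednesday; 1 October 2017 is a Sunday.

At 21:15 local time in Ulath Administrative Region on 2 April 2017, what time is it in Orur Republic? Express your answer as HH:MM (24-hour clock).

16:15

1 March 2017 is a Wednesday, so the first Monday is March 6 and the third is March 20.
1 October 2017 is a Sunday, so the first Sunday is October 1 and the fourth is October 22.
Daylight saving runs 20 March – 22 October; 2 April 2017 is inside that window, so Ulath Administrative Region is at UTC−08:00.
21:15 Ulath Administrative Region + 8h = 05:15 UTC (rolling into the next day, 3 April 2017).
At the standard offset (UTC+10:00), 05:15 UTC + 10h = 15:15 Orur Republic standard time.
The standard-time date in Orur Republic, 3 April 2017, falls between 31 March and 10 September, so daylight saving is in effect and Orur Republic is at UTC+11:00.
05:15 UTC + 11h = 16:15 Orur Republic.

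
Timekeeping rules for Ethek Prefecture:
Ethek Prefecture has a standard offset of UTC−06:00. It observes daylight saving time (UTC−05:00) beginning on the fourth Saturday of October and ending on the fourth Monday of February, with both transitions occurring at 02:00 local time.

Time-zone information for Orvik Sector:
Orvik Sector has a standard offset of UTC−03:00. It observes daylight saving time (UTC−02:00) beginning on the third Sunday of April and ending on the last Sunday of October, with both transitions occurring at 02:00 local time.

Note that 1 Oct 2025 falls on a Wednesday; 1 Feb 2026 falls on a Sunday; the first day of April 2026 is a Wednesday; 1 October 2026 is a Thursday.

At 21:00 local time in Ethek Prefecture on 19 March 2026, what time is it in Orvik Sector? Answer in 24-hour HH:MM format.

1 October 2025 is a Wednesday, so the first Saturday is October 4 and the fourth is October 25.
1 February 2026 is a Sunday, so the first Monday is February 2 and the fourth is February 23.
Daylight saving runs 25 October 2025 – 23 February 2026; 19 March 2026 is outside that window, so Ethek Prefecture is on standard time at UTC−06:00.
21:00 Ethek Prefecture + 6h = 03:00 UTC (rolling into the next day, 20 March 2026).
1 April 2026 is a Wednesday, so the first Sunday is April 5 and the third is April 19.
1 October 2026 is a Thursday, so Sundays fall on 4, 11, 18, 25; the last is October 25.
At the standard offset (UTC−03:00), 03:00 UTC − 3h = 00:00 Orvik Sector standard time.
The standard-time date in Orvik Sector, 20 March 2026, does not fall between 19 April and 25 October, so daylight saving is not in effect and Orvik Sector is at UTC−03:00.
03:00 UTC − 3h = 00:00 Orvik Sector.

00:00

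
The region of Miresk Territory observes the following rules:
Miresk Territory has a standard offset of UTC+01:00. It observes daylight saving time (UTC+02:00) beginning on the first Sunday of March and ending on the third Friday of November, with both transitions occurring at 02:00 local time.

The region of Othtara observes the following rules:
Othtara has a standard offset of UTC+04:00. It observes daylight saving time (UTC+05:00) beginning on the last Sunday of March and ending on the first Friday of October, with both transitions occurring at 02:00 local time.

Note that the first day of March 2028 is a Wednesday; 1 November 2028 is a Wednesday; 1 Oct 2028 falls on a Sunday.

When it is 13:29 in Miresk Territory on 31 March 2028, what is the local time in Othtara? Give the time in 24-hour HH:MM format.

16:29

1 March 2028 is a Wednesday, so the first Sunday is March 5.
1 November 2028 is a Wednesday, so the first Friday is November 3 and the third is November 17.
Daylight saving runs 5 March – 17 November; 31 March 2028 is inside that window, so Miresk Territory is at UTC+02:00.
13:29 Miresk Territory − 2h = 11:29 UTC.
1 March 2028 is a Wednesday, so Sundays fall on 5, 12, 19, 26; the last is March 26.
1 October 2028 is a Sunday, so the first Friday is October 6.
At the standard offset (UTC+04:00), 11:29 UTC + 4h = 15:29 Othtara standard time.
Daylight saving runs 26 March – 6 October; the standard-time date in Othtara, 31 March 2028, is inside that window, so Othtara is at UTC+05:00.
11:29 UTC + 5h = 16:29 Othtara.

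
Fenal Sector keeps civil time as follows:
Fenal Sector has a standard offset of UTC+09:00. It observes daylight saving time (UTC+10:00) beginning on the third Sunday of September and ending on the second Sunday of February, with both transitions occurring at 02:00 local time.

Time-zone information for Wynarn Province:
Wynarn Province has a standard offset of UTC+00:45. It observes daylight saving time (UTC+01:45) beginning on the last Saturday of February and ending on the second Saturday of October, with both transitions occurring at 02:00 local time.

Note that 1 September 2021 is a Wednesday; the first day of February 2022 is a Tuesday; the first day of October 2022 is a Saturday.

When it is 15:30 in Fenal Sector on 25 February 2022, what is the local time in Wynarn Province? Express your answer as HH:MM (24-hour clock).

1 September 2021 is a Wednesday, so the first Sunday is September 5 and the third is September 19.
1 February 2022 is a Tuesday, so the first Sunday is February 6 and the second is February 13.
25 February 2022 is outside the daylight-saving period (19 September 2021 – 13 February 2022), so Fenal Sector is on standard time, UTC+09:00.
15:30 Fenal Sector − 9h = 06:30 UTC.
1 February 2022 is a Tuesday, so Saturdays fall on 5, 12, 19, 26; the last is February 26.
1 October 2022 is a Saturday, so the first Saturday is October 1 and the second is October 8.
At the standard offset (UTC+00:45), 06:30 UTC + 0h45m = 07:15 Wynarn Province standard time.
The standard-time date in Wynarn Province, 25 February 2022, does not fall between 26 February and 8 October, so daylight saving is not in effect and Wynarn Province is at UTC+00:45.
06:30 UTC + 0h45m = 07:15 Wynarn Province.

07:15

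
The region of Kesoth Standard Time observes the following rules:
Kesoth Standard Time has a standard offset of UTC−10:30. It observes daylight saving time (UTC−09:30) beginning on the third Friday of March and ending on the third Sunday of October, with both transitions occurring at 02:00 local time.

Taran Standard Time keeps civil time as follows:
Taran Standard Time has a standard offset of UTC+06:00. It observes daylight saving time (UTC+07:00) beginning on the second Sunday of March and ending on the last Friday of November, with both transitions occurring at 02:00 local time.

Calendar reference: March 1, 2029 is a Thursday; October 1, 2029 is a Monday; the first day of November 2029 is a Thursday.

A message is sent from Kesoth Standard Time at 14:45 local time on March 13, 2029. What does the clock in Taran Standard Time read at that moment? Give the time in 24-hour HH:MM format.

08:15

1 March 2029 is a Thursday, so the first Friday is March 2 and the third is March 16.
1 October 2029 is a Monday, so the first Sunday is October 7 and the third is October 21.
March 13, 2029 does not fall between 16 March and 21 October, so daylight saving is not in effect and Kesoth Standard Time is at UTC−10:30.
14:45 Kesoth Standard Time + 10h30m = 01:15 UTC (rolling into the next day, 14 March 2029).
1 March 2029 is a Thursday, so the first Sunday is March 4 and the second is March 11.
1 November 2029 is a Thursday, so Fridays fall on 2, 9, 16, 23, 30; the last is November 30.
At the standard offset (UTC+06:00), 01:15 UTC + 6h = 07:15 Taran Standard Time standard time.
The standard-time date in Taran Standard Time, March 14, 2029, falls between 11 March and 30 November, so daylight saving is in effect and Taran Standard Time is at UTC+07:00.
01:15 UTC + 7h = 08:15 Taran Standard Time.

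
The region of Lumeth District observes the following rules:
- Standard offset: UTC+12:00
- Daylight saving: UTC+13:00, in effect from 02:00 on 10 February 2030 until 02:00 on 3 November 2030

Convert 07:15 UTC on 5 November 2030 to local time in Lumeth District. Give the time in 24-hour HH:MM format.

At the standard offset (UTC+12:00), 07:15 UTC + 12h = 19:15 Lumeth District standard time.
The standard-time date in Lumeth District, 5 November 2030, is outside the daylight-saving period (10 February – 3 November), so Lumeth District is on standard time, UTC+12:00.
07:15 UTC + 12h = 19:15 local.

19:15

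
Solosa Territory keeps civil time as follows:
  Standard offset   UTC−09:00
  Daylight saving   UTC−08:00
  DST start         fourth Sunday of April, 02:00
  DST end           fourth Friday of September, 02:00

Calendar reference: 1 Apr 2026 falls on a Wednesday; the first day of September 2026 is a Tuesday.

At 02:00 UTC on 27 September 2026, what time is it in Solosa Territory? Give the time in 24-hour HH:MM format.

17:00

1 April 2026 is a Wednesday, so the first Sunday is April 5 and the fourth is April 26.
1 September 2026 is a Tuesday, so the first Friday is September 4 and the fourth is September 25.
At the standard offset (UTC−09:00), 02:00 UTC − 9h = 17:00 Solosa Territory standard time (rolling into the previous day, 26 September 2026).
Daylight saving runs 26 April – 25 September; the standard-time date in Solosa Territory, 26 September 2026, is outside that window, so Solosa Territory is on standard time at UTC−09:00.
02:00 UTC − 9h = 17:00 local (rolling into the previous day, 26 September 2026).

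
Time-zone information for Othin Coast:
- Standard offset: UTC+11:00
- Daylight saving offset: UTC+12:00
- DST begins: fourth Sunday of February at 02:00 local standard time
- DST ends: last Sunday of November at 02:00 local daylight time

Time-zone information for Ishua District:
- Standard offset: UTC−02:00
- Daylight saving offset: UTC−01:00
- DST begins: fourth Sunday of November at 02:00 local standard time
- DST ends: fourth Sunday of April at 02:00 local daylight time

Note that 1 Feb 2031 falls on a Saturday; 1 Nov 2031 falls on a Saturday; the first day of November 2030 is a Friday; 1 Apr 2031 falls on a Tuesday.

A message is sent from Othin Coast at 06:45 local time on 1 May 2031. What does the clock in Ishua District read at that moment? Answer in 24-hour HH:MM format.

16:45

1 February 2031 is a Saturday, so the first Sunday is February 2 and the fourth is February 23.
1 November 2031 is a Saturday, so Sundays fall on 2, 9, 16, 23, 30; the last is November 30.
1 May 2031 lies within the daylight-saving period (23 February – 30 November), so Othin Coast is on daylight time, UTC+12:00.
06:45 Othin Coast − 12h = 18:45 UTC (rolling into the previous day, 30 April 2031).
1 November 2030 is a Friday, so the first Sunday is November 3 and the fourth is November 24.
1 April 2031 is a Tuesday, so the first Sunday is April 6 and the fourth is April 27.
At the standard offset (UTC−02:00), 18:45 UTC − 2h = 16:45 Ishua District standard time.
The standard-time date in Ishua District, 30 April 2031, does not fall between 24 November 2030 and 27 April 2031, so daylight saving is not in effect and Ishua District is at UTC−02:00.
18:45 UTC − 2h = 16:45 Ishua District.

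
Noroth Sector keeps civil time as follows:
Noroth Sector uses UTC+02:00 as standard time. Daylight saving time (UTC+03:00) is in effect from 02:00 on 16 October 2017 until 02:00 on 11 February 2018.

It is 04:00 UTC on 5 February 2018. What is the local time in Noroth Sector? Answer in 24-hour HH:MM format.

At the standard offset (UTC+02:00), 04:00 UTC + 2h = 06:00 Noroth Sector standard time.
The standard-time date in Noroth Sector, 5 February 2018, falls between 16 October 2017 and 11 February 2018, so daylight saving is in effect and Noroth Sector is at UTC+03:00.
04:00 UTC + 3h = 07:00 local.

07:00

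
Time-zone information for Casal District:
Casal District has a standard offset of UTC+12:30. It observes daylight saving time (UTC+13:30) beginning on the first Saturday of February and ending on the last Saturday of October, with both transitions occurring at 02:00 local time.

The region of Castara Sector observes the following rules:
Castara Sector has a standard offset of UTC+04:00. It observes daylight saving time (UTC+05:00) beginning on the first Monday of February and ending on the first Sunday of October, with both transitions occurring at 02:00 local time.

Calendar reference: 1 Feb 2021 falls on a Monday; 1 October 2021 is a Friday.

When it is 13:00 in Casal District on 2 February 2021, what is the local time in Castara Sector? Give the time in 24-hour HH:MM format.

1 February 2021 is a Monday, so the first Saturday is February 6.
1 October 2021 is a Friday, so Saturdays fall on 2, 9, 16, 23, 30; the last is October 30.
Daylight saving runs 6 February – 30 October; 2 February 2021 is outside that window, so Casal District is on standard time at UTC+12:30.
13:00 Casal District − 12h30m = 00:30 UTC.
1 February 2021 is a Monday, so the first Monday is February 1.
1 October 2021 is a Friday, so the first Sunday is October 3.
At the standard offset (UTC+04:00), 00:30 UTC + 4h = 04:30 Castara Sector standard time.
The standard-time date in Castara Sector, 2 February 2021, falls between 1 February and 3 October, so daylight saving is in effect and Castara Sector is at UTC+05:00.
00:30 UTC + 5h = 05:30 Castara Sector.

05:30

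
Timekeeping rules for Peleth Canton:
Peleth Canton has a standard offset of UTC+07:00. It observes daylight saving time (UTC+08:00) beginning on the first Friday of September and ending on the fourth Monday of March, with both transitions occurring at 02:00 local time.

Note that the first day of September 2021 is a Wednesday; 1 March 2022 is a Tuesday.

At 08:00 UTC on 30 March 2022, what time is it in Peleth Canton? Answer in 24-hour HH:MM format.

15:00

1 September 2021 is a Wednesday, so the first Friday is September 3.
1 March 2022 is a Tuesday, so the first Monday is March 7 and the fourth is March 28.
At the standard offset (UTC+07:00), 08:00 UTC + 7h = 15:00 Peleth Canton standard time.
The standard-time date in Peleth Canton, 30 March 2022, does not fall between 3 September 2021 and 28 March 2022, so daylight saving is not in effect and Peleth Canton is at UTC+07:00.
08:00 UTC + 7h = 15:00 local.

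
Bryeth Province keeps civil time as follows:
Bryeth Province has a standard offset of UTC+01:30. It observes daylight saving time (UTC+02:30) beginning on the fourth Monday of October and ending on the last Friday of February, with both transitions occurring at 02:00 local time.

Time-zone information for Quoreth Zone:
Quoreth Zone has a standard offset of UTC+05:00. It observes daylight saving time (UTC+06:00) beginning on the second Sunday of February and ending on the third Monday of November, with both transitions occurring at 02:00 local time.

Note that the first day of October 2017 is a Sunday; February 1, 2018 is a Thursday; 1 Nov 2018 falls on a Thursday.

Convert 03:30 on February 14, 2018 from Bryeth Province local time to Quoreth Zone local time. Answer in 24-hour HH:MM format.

07:00

1 October 2017 is a Sunday, so the first Monday is October 2 and the fourth is October 23.
1 February 2018 is a Thursday, so Fridays fall on 2, 9, 16, 23; the last is February 23.
February 14, 2018 falls between 23 October 2017 and 23 February 2018, so daylight saving is in effect and Bryeth Province is at UTC+02:30.
03:30 Bryeth Province − 2h30m = 01:00 UTC.
1 February 2018 is a Thursday, so the first Sunday is February 4 and the second is February 11.
1 November 2018 is a Thursday, so the first Monday is November 5 and the third is November 19.
At the standard offset (UTC+05:00), 01:00 UTC + 5h = 06:00 Quoreth Zone standard time.
Daylight saving runs 11 February – 19 November; the standard-time date in Quoreth Zone, February 14, 2018, is inside that window, so Quoreth Zone is at UTC+06:00.
01:00 UTC + 6h = 07:00 Quoreth Zone.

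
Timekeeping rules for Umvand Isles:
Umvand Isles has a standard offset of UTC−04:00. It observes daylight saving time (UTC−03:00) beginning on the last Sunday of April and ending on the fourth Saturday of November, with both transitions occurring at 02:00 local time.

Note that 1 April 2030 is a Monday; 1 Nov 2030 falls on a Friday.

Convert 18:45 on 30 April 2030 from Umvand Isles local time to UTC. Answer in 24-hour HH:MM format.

1 April 2030 is a Monday, so Sundays fall on 7, 14, 21, 28; the last is April 28.
1 November 2030 is a Friday, so the first Saturday is November 2 and the fourth is November 23.
30 April 2030 falls between 28 April and 23 November, so daylight saving is in effect and Umvand Isles is at UTC−03:00.
18:45 local + 3h = 21:45 UTC.

21:45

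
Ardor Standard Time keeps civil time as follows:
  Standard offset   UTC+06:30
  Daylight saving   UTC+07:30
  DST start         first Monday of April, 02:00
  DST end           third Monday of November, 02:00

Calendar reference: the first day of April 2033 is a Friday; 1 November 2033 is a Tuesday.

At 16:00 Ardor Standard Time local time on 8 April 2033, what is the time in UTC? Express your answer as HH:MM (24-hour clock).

1 April 2033 is a Friday, so the first Monday is April 4.
1 November 2033 is a Tuesday, so the first Monday is November 7 and the third is November 21.
8 April 2033 lies within the daylight-saving period (4 April – 21 November), so Ardor Standard Time is on daylight time, UTC+07:30.
16:00 local − 7h30m = 08:30 UTC.

08:30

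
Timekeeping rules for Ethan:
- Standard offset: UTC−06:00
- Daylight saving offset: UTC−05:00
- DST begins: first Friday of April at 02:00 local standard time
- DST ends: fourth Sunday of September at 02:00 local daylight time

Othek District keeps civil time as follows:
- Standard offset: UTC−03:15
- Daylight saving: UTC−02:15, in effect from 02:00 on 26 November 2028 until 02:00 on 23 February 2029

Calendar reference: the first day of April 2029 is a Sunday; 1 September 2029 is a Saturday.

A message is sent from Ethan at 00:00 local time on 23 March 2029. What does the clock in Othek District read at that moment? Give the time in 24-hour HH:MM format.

02:45

1 April 2029 is a Sunday, so the first Friday is April 6.
1 September 2029 is a Saturday, so the first Sunday is September 2 and the fourth is September 23.
23 March 2029 does not fall between 6 April and 23 September, so daylight saving is not in effect and Ethan is at UTC−06:00.
00:00 Ethan + 6h = 06:00 UTC.
At the standard offset (UTC−03:15), 06:00 UTC − 3h15m = 02:45 Othek District standard time.
The standard-time date in Othek District, 23 March 2029, does not fall between 26 November 2028 and 23 February 2029, so daylight saving is not in effect and Othek District is at UTC−03:15.
06:00 UTC − 3h15m = 02:45 Othek District.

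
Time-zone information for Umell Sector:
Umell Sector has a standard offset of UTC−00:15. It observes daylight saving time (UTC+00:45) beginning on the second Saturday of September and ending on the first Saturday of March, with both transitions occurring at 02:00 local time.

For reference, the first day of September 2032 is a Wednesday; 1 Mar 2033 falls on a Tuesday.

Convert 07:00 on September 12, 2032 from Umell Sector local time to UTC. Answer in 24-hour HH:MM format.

1 September 2032 is a Wednesday, so the first Saturday is September 4 and the second is September 11.
1 March 2033 is a Tuesday, so the first Saturday is March 5.
September 12, 2032 lies within the daylight-saving period (11 September 2032 – 5 March 2033), so Umell Sector is on daylight time, UTC+00:45.
07:00 local − 0h45m = 06:15 UTC.

06:15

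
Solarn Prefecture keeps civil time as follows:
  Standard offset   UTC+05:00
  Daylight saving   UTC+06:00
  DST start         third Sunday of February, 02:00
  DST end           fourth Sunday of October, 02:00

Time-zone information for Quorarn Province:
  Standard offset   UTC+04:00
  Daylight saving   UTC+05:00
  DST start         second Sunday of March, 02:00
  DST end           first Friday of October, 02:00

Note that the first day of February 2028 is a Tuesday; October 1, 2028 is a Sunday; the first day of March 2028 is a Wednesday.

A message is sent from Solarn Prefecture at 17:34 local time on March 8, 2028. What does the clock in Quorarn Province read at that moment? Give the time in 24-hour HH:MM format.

1 February 2028 is a Tuesday, so the first Sunday is February 6 and the third is February 20.
1 October 2028 is a Sunday, so the first Sunday is October 1 and the fourth is October 22.
Daylight saving runs 20 February – 22 October; March 8, 2028 is inside that window, so Solarn Prefecture is at UTC+06:00.
17:34 Solarn Prefecture − 6h = 11:34 UTC.
1 March 2028 is a Wednesday, so the first Sunday is March 5 and the second is March 12.
1 October 2028 is a Sunday, so the first Friday is October 6.
At the standard offset (UTC+04:00), 11:34 UTC + 4h = 15:34 Quorarn Province standard time.
The standard-time date in Quorarn Province, March 8, 2028, is outside the daylight-saving period (12 March – 6 October), so Quorarn Province is on standard time, UTC+04:00.
11:34 UTC + 4h = 15:34 Quorarn Province.

15:34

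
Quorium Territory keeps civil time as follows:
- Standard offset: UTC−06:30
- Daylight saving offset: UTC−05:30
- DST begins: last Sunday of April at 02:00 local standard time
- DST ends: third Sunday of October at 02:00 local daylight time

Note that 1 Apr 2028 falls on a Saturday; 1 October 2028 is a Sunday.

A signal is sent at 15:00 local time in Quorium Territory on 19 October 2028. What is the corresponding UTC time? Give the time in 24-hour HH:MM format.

21:30

1 April 2028 is a Saturday, so Sundays fall on 2, 9, 16, 23, 30; the last is April 30.
1 October 2028 is a Sunday, so the first Sunday is October 1 and the third is October 15.
19 October 2028 is outside the daylight-saving period (30 April – 15 October), so Quorium Territory is on standard time, UTC−06:30.
15:00 local + 6h30m = 21:30 UTC.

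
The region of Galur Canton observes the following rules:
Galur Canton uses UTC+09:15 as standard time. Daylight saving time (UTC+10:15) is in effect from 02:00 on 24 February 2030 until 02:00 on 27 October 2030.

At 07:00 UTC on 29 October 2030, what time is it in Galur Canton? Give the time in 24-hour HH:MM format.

At the standard offset (UTC+09:15), 07:00 UTC + 9h15m = 16:15 Galur Canton standard time.
The standard-time date in Galur Canton, 29 October 2030, does not fall between 24 February and 27 October, so daylight saving is not in effect and Galur Canton is at UTC+09:15.
07:00 UTC + 9h15m = 16:15 local.

16:15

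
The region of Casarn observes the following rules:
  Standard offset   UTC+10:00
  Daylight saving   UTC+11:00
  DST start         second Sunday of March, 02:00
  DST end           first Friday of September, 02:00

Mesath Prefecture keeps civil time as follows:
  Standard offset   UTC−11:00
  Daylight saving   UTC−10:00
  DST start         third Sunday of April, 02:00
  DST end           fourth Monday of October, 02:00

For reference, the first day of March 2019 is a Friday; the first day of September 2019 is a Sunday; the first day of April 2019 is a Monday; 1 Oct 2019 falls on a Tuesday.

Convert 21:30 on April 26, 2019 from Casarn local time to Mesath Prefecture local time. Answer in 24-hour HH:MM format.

1 March 2019 is a Friday, so the first Sunday is March 3 and the second is March 10.
1 September 2019 is a Sunday, so the first Friday is September 6.
April 26, 2019 falls between 10 March and 6 September, so daylight saving is in effect and Casarn is at UTC+11:00.
21:30 Casarn − 11h = 10:30 UTC.
1 April 2019 is a Monday, so the first Sunday is April 7 and the third is April 21.
1 October 2019 is a Tuesday, so the first Monday is October 7 and the fourth is October 28.
At the standard offset (UTC−11:00), 10:30 UTC − 11h = 23:30 Mesath Prefecture standard time (rolling into the previous day, 25 April 2019).
The standard-time date in Mesath Prefecture, April 25, 2019, falls between 21 April and 28 October, so daylight saving is in effect and Mesath Prefecture is at UTC−10:00.
10:30 UTC − 10h = 00:30 Mesath Prefecture.

00:30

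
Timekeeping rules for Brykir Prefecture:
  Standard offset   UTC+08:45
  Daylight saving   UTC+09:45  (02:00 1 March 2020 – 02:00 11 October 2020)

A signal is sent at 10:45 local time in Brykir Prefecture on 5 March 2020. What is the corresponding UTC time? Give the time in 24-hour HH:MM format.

5 March 2020 lies within the daylight-saving period (1 March – 11 October), so Brykir Prefecture is on daylight time, UTC+09:45.
10:45 local − 9h45m = 01:00 UTC.

01:00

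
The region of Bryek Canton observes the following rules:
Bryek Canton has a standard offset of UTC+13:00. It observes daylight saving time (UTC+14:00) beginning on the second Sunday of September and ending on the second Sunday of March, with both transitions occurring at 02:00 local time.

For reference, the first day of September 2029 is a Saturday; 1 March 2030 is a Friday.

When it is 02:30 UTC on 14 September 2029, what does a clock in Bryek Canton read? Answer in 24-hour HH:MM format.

16:30

1 September 2029 is a Saturday, so the first Sunday is September 2 and the second is September 9.
1 March 2030 is a Friday, so the first Sunday is March 3 and the second is March 10.
At the standard offset (UTC+13:00), 02:30 UTC + 13h = 15:30 Bryek Canton standard time.
Daylight saving runs 9 September 2029 – 10 March 2030; the standard-time date in Bryek Canton, 14 September 2029, is inside that window, so Bryek Canton is at UTC+14:00.
02:30 UTC + 14h = 16:30 local.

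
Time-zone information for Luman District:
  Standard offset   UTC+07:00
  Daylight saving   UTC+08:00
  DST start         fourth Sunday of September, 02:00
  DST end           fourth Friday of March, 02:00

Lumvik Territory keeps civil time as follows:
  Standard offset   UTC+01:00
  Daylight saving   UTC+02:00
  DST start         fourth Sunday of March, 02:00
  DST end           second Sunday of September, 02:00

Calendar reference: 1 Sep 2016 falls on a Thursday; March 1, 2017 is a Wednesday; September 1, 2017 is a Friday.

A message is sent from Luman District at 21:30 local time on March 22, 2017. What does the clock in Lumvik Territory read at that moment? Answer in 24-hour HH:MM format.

1 September 2016 is a Thursday, so the first Sunday is September 4 and the fourth is September 25.
1 March 2017 is a Wednesday, so the first Friday is March 3 and the fourth is March 24.
March 22, 2017 lies within the daylight-saving period (25 September 2016 – 24 March 2017), so Luman District is on daylight time, UTC+08:00.
21:30 Luman District − 8h = 13:30 UTC.
1 March 2017 is a Wednesday, so the first Sunday is March 5 and the fourth is March 26.
1 September 2017 is a Friday, so the first Sunday is September 3 and the second is September 10.
At the standard offset (UTC+01:00), 13:30 UTC + 1h = 14:30 Lumvik Territory standard time.
The standard-time date in Lumvik Territory, March 22, 2017, is outside the daylight-saving period (26 March – 10 September), so Lumvik Territory is on standard time, UTC+01:00.
13:30 UTC + 1h = 14:30 Lumvik Territory.

14:30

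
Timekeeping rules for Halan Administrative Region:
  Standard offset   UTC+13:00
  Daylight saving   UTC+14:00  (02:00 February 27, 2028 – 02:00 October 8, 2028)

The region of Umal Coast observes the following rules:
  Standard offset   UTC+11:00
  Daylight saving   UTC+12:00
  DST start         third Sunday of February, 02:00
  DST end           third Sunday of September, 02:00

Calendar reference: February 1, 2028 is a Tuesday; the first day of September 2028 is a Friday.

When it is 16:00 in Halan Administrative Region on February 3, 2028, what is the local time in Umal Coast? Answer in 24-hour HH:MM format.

14:00

February 3, 2028 does not fall between 27 February and 8 October, so daylight saving is not in effect and Halan Administrative Region is at UTC+13:00.
16:00 Halan Administrative Region − 13h = 03:00 UTC.
1 February 2028 is a Tuesday, so the first Sunday is February 6 and the third is February 20.
1 September 2028 is a Friday, so the first Sunday is September 3 and the third is September 17.
At the standard offset (UTC+11:00), 03:00 UTC + 11h = 14:00 Umal Coast standard time.
Daylight saving runs 20 February – 17 September; the standard-time date in Umal Coast, February 3, 2028, is outside that window, so Umal Coast is on standard time at UTC+11:00.
03:00 UTC + 11h = 14:00 Umal Coast.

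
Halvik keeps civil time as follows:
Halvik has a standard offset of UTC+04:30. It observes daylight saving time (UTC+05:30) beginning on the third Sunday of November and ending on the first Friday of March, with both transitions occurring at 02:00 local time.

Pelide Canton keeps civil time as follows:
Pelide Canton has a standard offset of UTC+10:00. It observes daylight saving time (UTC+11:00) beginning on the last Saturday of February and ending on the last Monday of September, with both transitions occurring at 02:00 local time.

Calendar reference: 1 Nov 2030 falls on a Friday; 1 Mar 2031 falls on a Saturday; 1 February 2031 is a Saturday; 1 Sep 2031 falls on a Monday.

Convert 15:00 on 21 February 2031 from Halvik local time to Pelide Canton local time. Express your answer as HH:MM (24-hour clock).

19:30

1 November 2030 is a Friday, so the first Sunday is November 3 and the third is November 17.
1 March 2031 is a Saturday, so the first Friday is March 7.
21 February 2031 lies within the daylight-saving period (17 November 2030 – 7 March 2031), so Halvik is on daylight time, UTC+05:30.
15:00 Halvik − 5h30m = 09:30 UTC.
1 February 2031 is a Saturday, so Saturdays fall on 1, 8, 15, 22; the last is February 22.
1 September 2031 is a Monday, so Mondays fall on 1, 8, 15, 22, 29; the last is September 29.
At the standard offset (UTC+10:00), 09:30 UTC + 10h = 19:30 Pelide Canton standard time.
The standard-time date in Pelide Canton, 21 February 2031, does not fall between 22 February and 29 September, so daylight saving is not in effect and Pelide Canton is at UTC+10:00.
09:30 UTC + 10h = 19:30 Pelide Canton.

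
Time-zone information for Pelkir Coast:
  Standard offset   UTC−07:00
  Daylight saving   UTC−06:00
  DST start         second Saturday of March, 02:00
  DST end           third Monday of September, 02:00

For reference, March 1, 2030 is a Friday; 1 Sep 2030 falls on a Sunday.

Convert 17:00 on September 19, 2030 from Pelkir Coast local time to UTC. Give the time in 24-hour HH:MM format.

00:00

1 March 2030 is a Friday, so the first Saturday is March 2 and the second is March 9.
1 September 2030 is a Sunday, so the first Monday is September 2 and the third is September 16.
Daylight saving runs 9 March – 16 September; September 19, 2030 is outside that window, so Pelkir Coast is on standard time at UTC−07:00.
17:00 local + 7h = 00:00 UTC (rolling into the next day, 20 September 2030).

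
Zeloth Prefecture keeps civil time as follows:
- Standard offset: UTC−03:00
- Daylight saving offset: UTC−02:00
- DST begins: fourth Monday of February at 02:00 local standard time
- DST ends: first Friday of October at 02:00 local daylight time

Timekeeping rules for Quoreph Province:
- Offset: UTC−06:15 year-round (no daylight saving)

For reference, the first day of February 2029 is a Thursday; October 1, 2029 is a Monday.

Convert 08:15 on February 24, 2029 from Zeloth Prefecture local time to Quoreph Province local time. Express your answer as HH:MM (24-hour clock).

1 February 2029 is a Thursday, so the first Monday is February 5 and the fourth is February 26.
1 October 2029 is a Monday, so the first Friday is October 5.
February 24, 2029 does not fall between 26 February and 5 October, so daylight saving is not in effect and Zeloth Prefecture is at UTC−03:00.
08:15 Zeloth Prefecture + 3h = 11:15 UTC.
Quoreph Province has no daylight saving, so its offset is UTC−06:15 year-round.
11:15 UTC − 6h15m = 05:00 Quoreph Province.

05:00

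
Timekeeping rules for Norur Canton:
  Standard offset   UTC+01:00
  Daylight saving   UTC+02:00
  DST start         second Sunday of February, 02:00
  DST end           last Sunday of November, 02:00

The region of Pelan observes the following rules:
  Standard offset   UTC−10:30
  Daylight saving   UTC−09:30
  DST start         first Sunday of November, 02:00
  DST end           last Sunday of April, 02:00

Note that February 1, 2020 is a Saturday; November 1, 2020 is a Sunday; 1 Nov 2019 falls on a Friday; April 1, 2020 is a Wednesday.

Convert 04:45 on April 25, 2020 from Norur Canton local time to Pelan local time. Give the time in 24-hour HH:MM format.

1 February 2020 is a Saturday, so the first Sunday is February 2 and the second is February 9.
1 November 2020 is a Sunday, so Sundays fall on 1, 8, 15, 22, 29; the last is November 29.
April 25, 2020 lies within the daylight-saving period (9 February – 29 November), so Norur Canton is on daylight time, UTC+02:00.
04:45 Norur Canton − 2h = 02:45 UTC.
1 November 2019 is a Friday, so the first Sunday is November 3.
1 April 2020 is a Wednesday, so Sundays fall on 5, 12, 19, 26; the last is April 26.
At the standard offset (UTC−10:30), 02:45 UTC − 10h30m = 16:15 Pelan standard time (rolling into the previous day, 24 April 2020).
Daylight saving runs 3 November 2019 – 26 April 2020; the standard-time date in Pelan, April 24, 2020, is inside that window, so Pelan is at UTC−09:30.
02:45 UTC − 9h30m = 17:15 Pelan (rolling into the previous day, 24 April 2020).

17:15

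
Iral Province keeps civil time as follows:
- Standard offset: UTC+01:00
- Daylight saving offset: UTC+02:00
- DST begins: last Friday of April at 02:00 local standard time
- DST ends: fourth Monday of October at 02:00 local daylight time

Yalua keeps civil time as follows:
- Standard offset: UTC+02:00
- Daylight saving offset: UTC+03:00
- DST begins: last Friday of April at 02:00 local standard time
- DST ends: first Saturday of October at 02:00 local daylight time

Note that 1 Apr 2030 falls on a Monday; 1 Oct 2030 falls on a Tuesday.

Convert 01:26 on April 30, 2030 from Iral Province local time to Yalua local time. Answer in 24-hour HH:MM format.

1 April 2030 is a Monday, so Fridays fall on 5, 12, 19, 26; the last is April 26.
1 October 2030 is a Tuesday, so the first Monday is October 7 and the fourth is October 28.
April 30, 2030 falls between 26 April and 28 October, so daylight saving is in effect and Iral Province is at UTC+02:00.
01:26 Iral Province − 2h = 23:26 UTC (rolling into the previous day, 29 April 2030).
1 April 2030 is a Monday, so Fridays fall on 5, 12, 19, 26; the last is April 26.
1 October 2030 is a Tuesday, so the first Saturday is October 5.
At the standard offset (UTC+02:00), 23:26 UTC + 2h = 01:26 Yalua standard time (rolling into the next day, 30 April 2030).
The standard-time date in Yalua, April 30, 2030, falls between 26 April and 5 October, so daylight saving is in effect and Yalua is at UTC+03:00.
23:26 UTC + 3h = 02:26 Yalua (rolling into the next day, 30 April 2030).

02:26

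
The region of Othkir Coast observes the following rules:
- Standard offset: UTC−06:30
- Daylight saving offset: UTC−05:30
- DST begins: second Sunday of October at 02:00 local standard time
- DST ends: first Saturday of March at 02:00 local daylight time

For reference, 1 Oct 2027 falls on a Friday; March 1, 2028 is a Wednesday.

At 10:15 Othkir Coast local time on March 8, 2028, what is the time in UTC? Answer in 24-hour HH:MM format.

1 October 2027 is a Friday, so the first Sunday is October 3 and the second is October 10.
1 March 2028 is a Wednesday, so the first Saturday is March 4.
March 8, 2028 is outside the daylight-saving period (10 October 2027 – 4 March 2028), so Othkir Coast is on standard time, UTC−06:30.
10:15 local + 6h30m = 16:45 UTC.

16:45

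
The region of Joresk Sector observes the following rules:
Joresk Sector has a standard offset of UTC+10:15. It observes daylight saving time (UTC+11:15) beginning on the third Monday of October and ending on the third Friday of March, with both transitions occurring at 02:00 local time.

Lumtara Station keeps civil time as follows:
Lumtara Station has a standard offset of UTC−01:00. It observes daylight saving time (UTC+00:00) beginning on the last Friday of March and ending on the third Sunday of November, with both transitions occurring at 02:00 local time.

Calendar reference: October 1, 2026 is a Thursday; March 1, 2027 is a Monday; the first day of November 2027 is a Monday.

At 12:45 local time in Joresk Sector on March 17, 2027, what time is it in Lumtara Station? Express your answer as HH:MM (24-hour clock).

00:30

1 October 2026 is a Thursday, so the first Monday is October 5 and the third is October 19.
1 March 2027 is a Monday, so the first Friday is March 5 and the third is March 19.
Daylight saving runs 19 October 2026 – 19 March 2027; March 17, 2027 is inside that window, so Joresk Sector is at UTC+11:15.
12:45 Joresk Sector − 11h15m = 01:30 UTC.
1 March 2027 is a Monday, so Fridays fall on 5, 12, 19, 26; the last is March 26.
1 November 2027 is a Monday, so the first Sunday is November 7 and the third is November 21.
At the standard offset (UTC−01:00), 01:30 UTC − 1h = 00:30 Lumtara Station standard time.
Daylight saving runs 26 March – 21 November; the standard-time date in Lumtara Station, March 17, 2027, is outside that window, so Lumtara Station is on standard time at UTC−01:00.
01:30 UTC − 1h = 00:30 Lumtara Station.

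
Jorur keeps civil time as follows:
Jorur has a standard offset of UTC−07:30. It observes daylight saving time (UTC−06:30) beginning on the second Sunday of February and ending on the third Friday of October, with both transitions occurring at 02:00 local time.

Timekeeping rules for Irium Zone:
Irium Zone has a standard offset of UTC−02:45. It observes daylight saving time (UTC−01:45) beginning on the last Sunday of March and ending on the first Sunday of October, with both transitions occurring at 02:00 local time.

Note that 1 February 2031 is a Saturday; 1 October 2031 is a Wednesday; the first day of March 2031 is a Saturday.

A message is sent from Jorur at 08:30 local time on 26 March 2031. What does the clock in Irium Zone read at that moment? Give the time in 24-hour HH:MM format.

12:15

1 February 2031 is a Saturday, so the first Sunday is February 2 and the second is February 9.
1 October 2031 is a Wednesday, so the first Friday is October 3 and the third is October 17.
26 March 2031 lies within the daylight-saving period (9 February – 17 October), so Jorur is on daylight time, UTC−06:30.
08:30 Jorur + 6h30m = 15:00 UTC.
1 March 2031 is a Saturday, so Sundays fall on 2, 9, 16, 23, 30; the last is March 30.
1 October 2031 is a Wednesday, so the first Sunday is October 5.
At the standard offset (UTC−02:45), 15:00 UTC − 2h45m = 12:15 Irium Zone standard time.
The standard-time date in Irium Zone, 26 March 2031, is outside the daylight-saving period (30 March – 5 October), so Irium Zone is on standard time, UTC−02:45.
15:00 UTC − 2h45m = 12:15 Irium Zone.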